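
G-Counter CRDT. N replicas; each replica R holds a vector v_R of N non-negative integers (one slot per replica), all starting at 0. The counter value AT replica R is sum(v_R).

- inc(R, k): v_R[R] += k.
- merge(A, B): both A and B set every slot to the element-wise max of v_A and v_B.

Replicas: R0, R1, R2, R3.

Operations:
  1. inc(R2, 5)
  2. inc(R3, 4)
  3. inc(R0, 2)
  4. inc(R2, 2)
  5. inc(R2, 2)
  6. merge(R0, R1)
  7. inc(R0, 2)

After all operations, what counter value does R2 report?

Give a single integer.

Answer: 9

Derivation:
Op 1: inc R2 by 5 -> R2=(0,0,5,0) value=5
Op 2: inc R3 by 4 -> R3=(0,0,0,4) value=4
Op 3: inc R0 by 2 -> R0=(2,0,0,0) value=2
Op 4: inc R2 by 2 -> R2=(0,0,7,0) value=7
Op 5: inc R2 by 2 -> R2=(0,0,9,0) value=9
Op 6: merge R0<->R1 -> R0=(2,0,0,0) R1=(2,0,0,0)
Op 7: inc R0 by 2 -> R0=(4,0,0,0) value=4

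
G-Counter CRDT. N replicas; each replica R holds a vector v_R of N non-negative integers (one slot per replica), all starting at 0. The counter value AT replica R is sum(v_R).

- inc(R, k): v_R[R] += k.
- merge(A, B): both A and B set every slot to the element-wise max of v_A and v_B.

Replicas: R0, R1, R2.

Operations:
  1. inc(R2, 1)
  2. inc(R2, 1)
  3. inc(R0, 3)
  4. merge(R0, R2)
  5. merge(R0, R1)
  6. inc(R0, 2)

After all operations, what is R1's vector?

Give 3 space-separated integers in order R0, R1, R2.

Op 1: inc R2 by 1 -> R2=(0,0,1) value=1
Op 2: inc R2 by 1 -> R2=(0,0,2) value=2
Op 3: inc R0 by 3 -> R0=(3,0,0) value=3
Op 4: merge R0<->R2 -> R0=(3,0,2) R2=(3,0,2)
Op 5: merge R0<->R1 -> R0=(3,0,2) R1=(3,0,2)
Op 6: inc R0 by 2 -> R0=(5,0,2) value=7

Answer: 3 0 2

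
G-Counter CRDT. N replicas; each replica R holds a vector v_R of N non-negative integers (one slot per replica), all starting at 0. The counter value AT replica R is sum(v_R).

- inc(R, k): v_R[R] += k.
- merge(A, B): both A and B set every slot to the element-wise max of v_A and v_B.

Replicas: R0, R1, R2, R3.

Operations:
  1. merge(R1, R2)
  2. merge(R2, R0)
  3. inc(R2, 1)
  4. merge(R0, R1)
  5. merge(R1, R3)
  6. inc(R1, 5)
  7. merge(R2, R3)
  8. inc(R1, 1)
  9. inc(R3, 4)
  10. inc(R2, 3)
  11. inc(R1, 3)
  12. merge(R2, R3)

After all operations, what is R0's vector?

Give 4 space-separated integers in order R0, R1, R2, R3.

Answer: 0 0 0 0

Derivation:
Op 1: merge R1<->R2 -> R1=(0,0,0,0) R2=(0,0,0,0)
Op 2: merge R2<->R0 -> R2=(0,0,0,0) R0=(0,0,0,0)
Op 3: inc R2 by 1 -> R2=(0,0,1,0) value=1
Op 4: merge R0<->R1 -> R0=(0,0,0,0) R1=(0,0,0,0)
Op 5: merge R1<->R3 -> R1=(0,0,0,0) R3=(0,0,0,0)
Op 6: inc R1 by 5 -> R1=(0,5,0,0) value=5
Op 7: merge R2<->R3 -> R2=(0,0,1,0) R3=(0,0,1,0)
Op 8: inc R1 by 1 -> R1=(0,6,0,0) value=6
Op 9: inc R3 by 4 -> R3=(0,0,1,4) value=5
Op 10: inc R2 by 3 -> R2=(0,0,4,0) value=4
Op 11: inc R1 by 3 -> R1=(0,9,0,0) value=9
Op 12: merge R2<->R3 -> R2=(0,0,4,4) R3=(0,0,4,4)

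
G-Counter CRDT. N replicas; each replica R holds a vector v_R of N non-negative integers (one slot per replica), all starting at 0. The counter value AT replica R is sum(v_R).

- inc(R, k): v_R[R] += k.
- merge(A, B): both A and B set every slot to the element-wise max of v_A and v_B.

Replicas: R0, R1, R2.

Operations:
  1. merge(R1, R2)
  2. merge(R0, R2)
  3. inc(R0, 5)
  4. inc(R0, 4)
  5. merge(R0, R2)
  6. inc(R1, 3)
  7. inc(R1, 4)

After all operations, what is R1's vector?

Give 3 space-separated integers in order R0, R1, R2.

Answer: 0 7 0

Derivation:
Op 1: merge R1<->R2 -> R1=(0,0,0) R2=(0,0,0)
Op 2: merge R0<->R2 -> R0=(0,0,0) R2=(0,0,0)
Op 3: inc R0 by 5 -> R0=(5,0,0) value=5
Op 4: inc R0 by 4 -> R0=(9,0,0) value=9
Op 5: merge R0<->R2 -> R0=(9,0,0) R2=(9,0,0)
Op 6: inc R1 by 3 -> R1=(0,3,0) value=3
Op 7: inc R1 by 4 -> R1=(0,7,0) value=7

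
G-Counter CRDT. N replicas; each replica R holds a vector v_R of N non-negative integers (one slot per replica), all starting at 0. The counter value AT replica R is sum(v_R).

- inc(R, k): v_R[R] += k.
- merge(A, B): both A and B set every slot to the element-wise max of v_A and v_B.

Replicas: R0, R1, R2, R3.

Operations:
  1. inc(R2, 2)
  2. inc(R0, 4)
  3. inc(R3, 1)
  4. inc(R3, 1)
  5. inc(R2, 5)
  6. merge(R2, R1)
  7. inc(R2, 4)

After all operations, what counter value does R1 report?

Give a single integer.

Op 1: inc R2 by 2 -> R2=(0,0,2,0) value=2
Op 2: inc R0 by 4 -> R0=(4,0,0,0) value=4
Op 3: inc R3 by 1 -> R3=(0,0,0,1) value=1
Op 4: inc R3 by 1 -> R3=(0,0,0,2) value=2
Op 5: inc R2 by 5 -> R2=(0,0,7,0) value=7
Op 6: merge R2<->R1 -> R2=(0,0,7,0) R1=(0,0,7,0)
Op 7: inc R2 by 4 -> R2=(0,0,11,0) value=11

Answer: 7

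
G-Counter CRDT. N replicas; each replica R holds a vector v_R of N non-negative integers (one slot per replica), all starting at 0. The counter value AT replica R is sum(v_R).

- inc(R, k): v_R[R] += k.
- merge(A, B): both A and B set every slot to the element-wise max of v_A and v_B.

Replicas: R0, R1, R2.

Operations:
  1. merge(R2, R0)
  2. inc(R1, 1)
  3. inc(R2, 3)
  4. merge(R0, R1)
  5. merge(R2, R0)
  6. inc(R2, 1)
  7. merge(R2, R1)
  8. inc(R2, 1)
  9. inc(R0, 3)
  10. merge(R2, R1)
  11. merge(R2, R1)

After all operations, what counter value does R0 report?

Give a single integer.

Op 1: merge R2<->R0 -> R2=(0,0,0) R0=(0,0,0)
Op 2: inc R1 by 1 -> R1=(0,1,0) value=1
Op 3: inc R2 by 3 -> R2=(0,0,3) value=3
Op 4: merge R0<->R1 -> R0=(0,1,0) R1=(0,1,0)
Op 5: merge R2<->R0 -> R2=(0,1,3) R0=(0,1,3)
Op 6: inc R2 by 1 -> R2=(0,1,4) value=5
Op 7: merge R2<->R1 -> R2=(0,1,4) R1=(0,1,4)
Op 8: inc R2 by 1 -> R2=(0,1,5) value=6
Op 9: inc R0 by 3 -> R0=(3,1,3) value=7
Op 10: merge R2<->R1 -> R2=(0,1,5) R1=(0,1,5)
Op 11: merge R2<->R1 -> R2=(0,1,5) R1=(0,1,5)

Answer: 7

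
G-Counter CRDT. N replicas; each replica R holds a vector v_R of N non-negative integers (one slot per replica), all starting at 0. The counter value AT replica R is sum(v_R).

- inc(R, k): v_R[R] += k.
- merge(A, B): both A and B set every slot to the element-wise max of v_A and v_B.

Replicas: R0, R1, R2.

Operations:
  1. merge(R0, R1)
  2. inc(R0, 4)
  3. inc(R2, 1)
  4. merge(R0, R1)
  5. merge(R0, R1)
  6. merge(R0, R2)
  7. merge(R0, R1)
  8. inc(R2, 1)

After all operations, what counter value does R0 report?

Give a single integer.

Answer: 5

Derivation:
Op 1: merge R0<->R1 -> R0=(0,0,0) R1=(0,0,0)
Op 2: inc R0 by 4 -> R0=(4,0,0) value=4
Op 3: inc R2 by 1 -> R2=(0,0,1) value=1
Op 4: merge R0<->R1 -> R0=(4,0,0) R1=(4,0,0)
Op 5: merge R0<->R1 -> R0=(4,0,0) R1=(4,0,0)
Op 6: merge R0<->R2 -> R0=(4,0,1) R2=(4,0,1)
Op 7: merge R0<->R1 -> R0=(4,0,1) R1=(4,0,1)
Op 8: inc R2 by 1 -> R2=(4,0,2) value=6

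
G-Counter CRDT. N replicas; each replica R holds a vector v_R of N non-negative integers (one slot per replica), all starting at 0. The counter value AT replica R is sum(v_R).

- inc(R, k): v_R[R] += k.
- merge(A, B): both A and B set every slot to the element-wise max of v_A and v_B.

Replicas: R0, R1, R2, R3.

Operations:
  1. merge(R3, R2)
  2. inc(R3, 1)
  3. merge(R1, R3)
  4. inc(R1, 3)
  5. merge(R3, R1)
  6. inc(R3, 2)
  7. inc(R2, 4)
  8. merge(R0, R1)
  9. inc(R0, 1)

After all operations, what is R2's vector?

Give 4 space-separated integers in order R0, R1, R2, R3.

Op 1: merge R3<->R2 -> R3=(0,0,0,0) R2=(0,0,0,0)
Op 2: inc R3 by 1 -> R3=(0,0,0,1) value=1
Op 3: merge R1<->R3 -> R1=(0,0,0,1) R3=(0,0,0,1)
Op 4: inc R1 by 3 -> R1=(0,3,0,1) value=4
Op 5: merge R3<->R1 -> R3=(0,3,0,1) R1=(0,3,0,1)
Op 6: inc R3 by 2 -> R3=(0,3,0,3) value=6
Op 7: inc R2 by 4 -> R2=(0,0,4,0) value=4
Op 8: merge R0<->R1 -> R0=(0,3,0,1) R1=(0,3,0,1)
Op 9: inc R0 by 1 -> R0=(1,3,0,1) value=5

Answer: 0 0 4 0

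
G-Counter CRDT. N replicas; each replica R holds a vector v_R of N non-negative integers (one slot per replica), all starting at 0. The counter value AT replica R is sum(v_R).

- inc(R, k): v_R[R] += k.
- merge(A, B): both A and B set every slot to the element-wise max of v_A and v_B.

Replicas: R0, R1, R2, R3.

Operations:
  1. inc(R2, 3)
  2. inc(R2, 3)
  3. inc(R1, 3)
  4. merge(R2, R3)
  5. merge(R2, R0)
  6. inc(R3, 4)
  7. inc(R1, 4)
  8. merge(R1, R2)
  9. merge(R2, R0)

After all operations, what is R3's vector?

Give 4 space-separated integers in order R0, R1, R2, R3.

Answer: 0 0 6 4

Derivation:
Op 1: inc R2 by 3 -> R2=(0,0,3,0) value=3
Op 2: inc R2 by 3 -> R2=(0,0,6,0) value=6
Op 3: inc R1 by 3 -> R1=(0,3,0,0) value=3
Op 4: merge R2<->R3 -> R2=(0,0,6,0) R3=(0,0,6,0)
Op 5: merge R2<->R0 -> R2=(0,0,6,0) R0=(0,0,6,0)
Op 6: inc R3 by 4 -> R3=(0,0,6,4) value=10
Op 7: inc R1 by 4 -> R1=(0,7,0,0) value=7
Op 8: merge R1<->R2 -> R1=(0,7,6,0) R2=(0,7,6,0)
Op 9: merge R2<->R0 -> R2=(0,7,6,0) R0=(0,7,6,0)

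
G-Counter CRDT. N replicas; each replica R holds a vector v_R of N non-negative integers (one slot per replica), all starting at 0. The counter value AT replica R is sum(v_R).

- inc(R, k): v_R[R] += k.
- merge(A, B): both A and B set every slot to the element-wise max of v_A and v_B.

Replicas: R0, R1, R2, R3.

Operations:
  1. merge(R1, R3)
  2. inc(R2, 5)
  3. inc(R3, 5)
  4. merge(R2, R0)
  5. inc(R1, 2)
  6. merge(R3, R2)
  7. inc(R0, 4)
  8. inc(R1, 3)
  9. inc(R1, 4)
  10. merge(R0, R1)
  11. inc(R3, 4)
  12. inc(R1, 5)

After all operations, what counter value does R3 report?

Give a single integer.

Answer: 14

Derivation:
Op 1: merge R1<->R3 -> R1=(0,0,0,0) R3=(0,0,0,0)
Op 2: inc R2 by 5 -> R2=(0,0,5,0) value=5
Op 3: inc R3 by 5 -> R3=(0,0,0,5) value=5
Op 4: merge R2<->R0 -> R2=(0,0,5,0) R0=(0,0,5,0)
Op 5: inc R1 by 2 -> R1=(0,2,0,0) value=2
Op 6: merge R3<->R2 -> R3=(0,0,5,5) R2=(0,0,5,5)
Op 7: inc R0 by 4 -> R0=(4,0,5,0) value=9
Op 8: inc R1 by 3 -> R1=(0,5,0,0) value=5
Op 9: inc R1 by 4 -> R1=(0,9,0,0) value=9
Op 10: merge R0<->R1 -> R0=(4,9,5,0) R1=(4,9,5,0)
Op 11: inc R3 by 4 -> R3=(0,0,5,9) value=14
Op 12: inc R1 by 5 -> R1=(4,14,5,0) value=23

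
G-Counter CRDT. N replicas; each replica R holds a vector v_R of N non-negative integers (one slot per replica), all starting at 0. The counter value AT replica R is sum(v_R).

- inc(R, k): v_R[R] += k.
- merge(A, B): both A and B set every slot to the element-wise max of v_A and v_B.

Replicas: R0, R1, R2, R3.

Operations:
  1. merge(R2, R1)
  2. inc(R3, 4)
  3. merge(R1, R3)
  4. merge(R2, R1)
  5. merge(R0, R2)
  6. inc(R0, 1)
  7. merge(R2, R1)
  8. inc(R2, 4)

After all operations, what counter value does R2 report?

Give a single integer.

Op 1: merge R2<->R1 -> R2=(0,0,0,0) R1=(0,0,0,0)
Op 2: inc R3 by 4 -> R3=(0,0,0,4) value=4
Op 3: merge R1<->R3 -> R1=(0,0,0,4) R3=(0,0,0,4)
Op 4: merge R2<->R1 -> R2=(0,0,0,4) R1=(0,0,0,4)
Op 5: merge R0<->R2 -> R0=(0,0,0,4) R2=(0,0,0,4)
Op 6: inc R0 by 1 -> R0=(1,0,0,4) value=5
Op 7: merge R2<->R1 -> R2=(0,0,0,4) R1=(0,0,0,4)
Op 8: inc R2 by 4 -> R2=(0,0,4,4) value=8

Answer: 8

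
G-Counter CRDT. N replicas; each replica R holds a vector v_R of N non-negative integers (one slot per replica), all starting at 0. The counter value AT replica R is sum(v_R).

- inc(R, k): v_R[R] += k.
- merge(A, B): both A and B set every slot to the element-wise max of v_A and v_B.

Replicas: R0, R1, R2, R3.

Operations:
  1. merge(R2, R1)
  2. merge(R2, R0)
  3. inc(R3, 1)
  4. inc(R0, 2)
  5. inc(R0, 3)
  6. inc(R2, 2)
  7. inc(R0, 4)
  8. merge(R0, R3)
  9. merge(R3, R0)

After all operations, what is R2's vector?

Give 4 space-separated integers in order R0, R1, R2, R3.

Op 1: merge R2<->R1 -> R2=(0,0,0,0) R1=(0,0,0,0)
Op 2: merge R2<->R0 -> R2=(0,0,0,0) R0=(0,0,0,0)
Op 3: inc R3 by 1 -> R3=(0,0,0,1) value=1
Op 4: inc R0 by 2 -> R0=(2,0,0,0) value=2
Op 5: inc R0 by 3 -> R0=(5,0,0,0) value=5
Op 6: inc R2 by 2 -> R2=(0,0,2,0) value=2
Op 7: inc R0 by 4 -> R0=(9,0,0,0) value=9
Op 8: merge R0<->R3 -> R0=(9,0,0,1) R3=(9,0,0,1)
Op 9: merge R3<->R0 -> R3=(9,0,0,1) R0=(9,0,0,1)

Answer: 0 0 2 0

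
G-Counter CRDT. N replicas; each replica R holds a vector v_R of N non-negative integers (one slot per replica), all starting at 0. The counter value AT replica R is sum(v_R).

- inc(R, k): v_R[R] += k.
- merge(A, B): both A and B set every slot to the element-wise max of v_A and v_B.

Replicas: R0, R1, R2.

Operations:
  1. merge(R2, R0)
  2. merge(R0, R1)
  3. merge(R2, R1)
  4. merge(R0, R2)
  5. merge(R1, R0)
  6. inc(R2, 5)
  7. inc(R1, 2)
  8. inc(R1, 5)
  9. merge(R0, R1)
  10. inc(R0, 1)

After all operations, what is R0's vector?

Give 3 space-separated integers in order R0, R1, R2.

Answer: 1 7 0

Derivation:
Op 1: merge R2<->R0 -> R2=(0,0,0) R0=(0,0,0)
Op 2: merge R0<->R1 -> R0=(0,0,0) R1=(0,0,0)
Op 3: merge R2<->R1 -> R2=(0,0,0) R1=(0,0,0)
Op 4: merge R0<->R2 -> R0=(0,0,0) R2=(0,0,0)
Op 5: merge R1<->R0 -> R1=(0,0,0) R0=(0,0,0)
Op 6: inc R2 by 5 -> R2=(0,0,5) value=5
Op 7: inc R1 by 2 -> R1=(0,2,0) value=2
Op 8: inc R1 by 5 -> R1=(0,7,0) value=7
Op 9: merge R0<->R1 -> R0=(0,7,0) R1=(0,7,0)
Op 10: inc R0 by 1 -> R0=(1,7,0) value=8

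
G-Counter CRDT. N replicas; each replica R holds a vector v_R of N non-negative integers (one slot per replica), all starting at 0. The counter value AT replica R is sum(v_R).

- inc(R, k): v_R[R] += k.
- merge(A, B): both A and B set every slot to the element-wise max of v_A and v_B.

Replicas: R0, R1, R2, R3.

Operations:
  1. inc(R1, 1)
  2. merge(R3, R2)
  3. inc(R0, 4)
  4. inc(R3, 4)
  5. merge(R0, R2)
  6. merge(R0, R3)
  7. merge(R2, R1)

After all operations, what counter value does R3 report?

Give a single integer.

Answer: 8

Derivation:
Op 1: inc R1 by 1 -> R1=(0,1,0,0) value=1
Op 2: merge R3<->R2 -> R3=(0,0,0,0) R2=(0,0,0,0)
Op 3: inc R0 by 4 -> R0=(4,0,0,0) value=4
Op 4: inc R3 by 4 -> R3=(0,0,0,4) value=4
Op 5: merge R0<->R2 -> R0=(4,0,0,0) R2=(4,0,0,0)
Op 6: merge R0<->R3 -> R0=(4,0,0,4) R3=(4,0,0,4)
Op 7: merge R2<->R1 -> R2=(4,1,0,0) R1=(4,1,0,0)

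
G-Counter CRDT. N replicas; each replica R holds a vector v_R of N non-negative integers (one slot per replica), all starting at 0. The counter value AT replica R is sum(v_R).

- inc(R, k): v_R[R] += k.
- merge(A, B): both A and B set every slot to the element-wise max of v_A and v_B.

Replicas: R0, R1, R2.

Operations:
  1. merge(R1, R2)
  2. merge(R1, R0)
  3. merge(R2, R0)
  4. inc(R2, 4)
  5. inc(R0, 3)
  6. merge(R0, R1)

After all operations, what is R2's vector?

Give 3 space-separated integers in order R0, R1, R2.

Answer: 0 0 4

Derivation:
Op 1: merge R1<->R2 -> R1=(0,0,0) R2=(0,0,0)
Op 2: merge R1<->R0 -> R1=(0,0,0) R0=(0,0,0)
Op 3: merge R2<->R0 -> R2=(0,0,0) R0=(0,0,0)
Op 4: inc R2 by 4 -> R2=(0,0,4) value=4
Op 5: inc R0 by 3 -> R0=(3,0,0) value=3
Op 6: merge R0<->R1 -> R0=(3,0,0) R1=(3,0,0)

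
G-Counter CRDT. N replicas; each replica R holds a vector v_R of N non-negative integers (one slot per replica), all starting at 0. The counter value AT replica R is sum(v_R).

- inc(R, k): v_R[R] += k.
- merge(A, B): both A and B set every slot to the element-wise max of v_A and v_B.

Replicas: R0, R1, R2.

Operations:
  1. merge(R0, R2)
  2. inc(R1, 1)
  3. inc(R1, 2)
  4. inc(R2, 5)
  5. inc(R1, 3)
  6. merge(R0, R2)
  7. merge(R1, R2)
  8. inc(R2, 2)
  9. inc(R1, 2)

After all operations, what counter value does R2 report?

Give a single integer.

Answer: 13

Derivation:
Op 1: merge R0<->R2 -> R0=(0,0,0) R2=(0,0,0)
Op 2: inc R1 by 1 -> R1=(0,1,0) value=1
Op 3: inc R1 by 2 -> R1=(0,3,0) value=3
Op 4: inc R2 by 5 -> R2=(0,0,5) value=5
Op 5: inc R1 by 3 -> R1=(0,6,0) value=6
Op 6: merge R0<->R2 -> R0=(0,0,5) R2=(0,0,5)
Op 7: merge R1<->R2 -> R1=(0,6,5) R2=(0,6,5)
Op 8: inc R2 by 2 -> R2=(0,6,7) value=13
Op 9: inc R1 by 2 -> R1=(0,8,5) value=13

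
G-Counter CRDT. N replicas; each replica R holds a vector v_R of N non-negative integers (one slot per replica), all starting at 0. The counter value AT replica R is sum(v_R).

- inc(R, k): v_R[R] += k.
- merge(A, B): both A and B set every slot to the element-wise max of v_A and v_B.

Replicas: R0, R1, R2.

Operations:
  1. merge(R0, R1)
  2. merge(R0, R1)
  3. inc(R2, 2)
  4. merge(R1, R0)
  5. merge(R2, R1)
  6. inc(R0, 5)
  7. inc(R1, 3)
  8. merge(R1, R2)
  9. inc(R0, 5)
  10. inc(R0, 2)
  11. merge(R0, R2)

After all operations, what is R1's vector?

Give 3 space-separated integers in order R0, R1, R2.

Answer: 0 3 2

Derivation:
Op 1: merge R0<->R1 -> R0=(0,0,0) R1=(0,0,0)
Op 2: merge R0<->R1 -> R0=(0,0,0) R1=(0,0,0)
Op 3: inc R2 by 2 -> R2=(0,0,2) value=2
Op 4: merge R1<->R0 -> R1=(0,0,0) R0=(0,0,0)
Op 5: merge R2<->R1 -> R2=(0,0,2) R1=(0,0,2)
Op 6: inc R0 by 5 -> R0=(5,0,0) value=5
Op 7: inc R1 by 3 -> R1=(0,3,2) value=5
Op 8: merge R1<->R2 -> R1=(0,3,2) R2=(0,3,2)
Op 9: inc R0 by 5 -> R0=(10,0,0) value=10
Op 10: inc R0 by 2 -> R0=(12,0,0) value=12
Op 11: merge R0<->R2 -> R0=(12,3,2) R2=(12,3,2)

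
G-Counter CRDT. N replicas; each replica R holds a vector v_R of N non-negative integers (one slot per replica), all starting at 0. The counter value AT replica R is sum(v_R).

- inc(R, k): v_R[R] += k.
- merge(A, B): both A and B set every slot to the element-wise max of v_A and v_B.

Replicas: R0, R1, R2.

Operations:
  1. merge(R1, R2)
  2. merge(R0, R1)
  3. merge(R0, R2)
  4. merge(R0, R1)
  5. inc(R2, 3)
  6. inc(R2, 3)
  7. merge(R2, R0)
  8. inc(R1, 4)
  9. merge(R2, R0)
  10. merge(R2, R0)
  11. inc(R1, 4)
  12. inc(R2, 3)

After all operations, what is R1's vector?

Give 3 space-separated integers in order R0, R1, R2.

Answer: 0 8 0

Derivation:
Op 1: merge R1<->R2 -> R1=(0,0,0) R2=(0,0,0)
Op 2: merge R0<->R1 -> R0=(0,0,0) R1=(0,0,0)
Op 3: merge R0<->R2 -> R0=(0,0,0) R2=(0,0,0)
Op 4: merge R0<->R1 -> R0=(0,0,0) R1=(0,0,0)
Op 5: inc R2 by 3 -> R2=(0,0,3) value=3
Op 6: inc R2 by 3 -> R2=(0,0,6) value=6
Op 7: merge R2<->R0 -> R2=(0,0,6) R0=(0,0,6)
Op 8: inc R1 by 4 -> R1=(0,4,0) value=4
Op 9: merge R2<->R0 -> R2=(0,0,6) R0=(0,0,6)
Op 10: merge R2<->R0 -> R2=(0,0,6) R0=(0,0,6)
Op 11: inc R1 by 4 -> R1=(0,8,0) value=8
Op 12: inc R2 by 3 -> R2=(0,0,9) value=9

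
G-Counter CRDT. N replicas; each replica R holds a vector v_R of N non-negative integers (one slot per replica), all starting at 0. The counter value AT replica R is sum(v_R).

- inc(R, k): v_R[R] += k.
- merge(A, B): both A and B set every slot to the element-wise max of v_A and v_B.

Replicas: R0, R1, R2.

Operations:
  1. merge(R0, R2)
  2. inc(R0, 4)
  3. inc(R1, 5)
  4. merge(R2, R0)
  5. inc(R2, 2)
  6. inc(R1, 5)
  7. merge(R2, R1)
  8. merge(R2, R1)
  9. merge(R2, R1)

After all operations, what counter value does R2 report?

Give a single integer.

Answer: 16

Derivation:
Op 1: merge R0<->R2 -> R0=(0,0,0) R2=(0,0,0)
Op 2: inc R0 by 4 -> R0=(4,0,0) value=4
Op 3: inc R1 by 5 -> R1=(0,5,0) value=5
Op 4: merge R2<->R0 -> R2=(4,0,0) R0=(4,0,0)
Op 5: inc R2 by 2 -> R2=(4,0,2) value=6
Op 6: inc R1 by 5 -> R1=(0,10,0) value=10
Op 7: merge R2<->R1 -> R2=(4,10,2) R1=(4,10,2)
Op 8: merge R2<->R1 -> R2=(4,10,2) R1=(4,10,2)
Op 9: merge R2<->R1 -> R2=(4,10,2) R1=(4,10,2)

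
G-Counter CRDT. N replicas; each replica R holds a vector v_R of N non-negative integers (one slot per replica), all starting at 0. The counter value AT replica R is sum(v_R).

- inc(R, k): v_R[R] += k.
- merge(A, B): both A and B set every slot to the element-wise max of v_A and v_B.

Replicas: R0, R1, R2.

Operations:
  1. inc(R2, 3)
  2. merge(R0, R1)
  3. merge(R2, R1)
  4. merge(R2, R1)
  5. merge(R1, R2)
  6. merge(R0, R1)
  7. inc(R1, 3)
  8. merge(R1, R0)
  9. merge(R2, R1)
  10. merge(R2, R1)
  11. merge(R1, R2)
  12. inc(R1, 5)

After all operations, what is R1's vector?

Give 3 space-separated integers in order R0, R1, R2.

Op 1: inc R2 by 3 -> R2=(0,0,3) value=3
Op 2: merge R0<->R1 -> R0=(0,0,0) R1=(0,0,0)
Op 3: merge R2<->R1 -> R2=(0,0,3) R1=(0,0,3)
Op 4: merge R2<->R1 -> R2=(0,0,3) R1=(0,0,3)
Op 5: merge R1<->R2 -> R1=(0,0,3) R2=(0,0,3)
Op 6: merge R0<->R1 -> R0=(0,0,3) R1=(0,0,3)
Op 7: inc R1 by 3 -> R1=(0,3,3) value=6
Op 8: merge R1<->R0 -> R1=(0,3,3) R0=(0,3,3)
Op 9: merge R2<->R1 -> R2=(0,3,3) R1=(0,3,3)
Op 10: merge R2<->R1 -> R2=(0,3,3) R1=(0,3,3)
Op 11: merge R1<->R2 -> R1=(0,3,3) R2=(0,3,3)
Op 12: inc R1 by 5 -> R1=(0,8,3) value=11

Answer: 0 8 3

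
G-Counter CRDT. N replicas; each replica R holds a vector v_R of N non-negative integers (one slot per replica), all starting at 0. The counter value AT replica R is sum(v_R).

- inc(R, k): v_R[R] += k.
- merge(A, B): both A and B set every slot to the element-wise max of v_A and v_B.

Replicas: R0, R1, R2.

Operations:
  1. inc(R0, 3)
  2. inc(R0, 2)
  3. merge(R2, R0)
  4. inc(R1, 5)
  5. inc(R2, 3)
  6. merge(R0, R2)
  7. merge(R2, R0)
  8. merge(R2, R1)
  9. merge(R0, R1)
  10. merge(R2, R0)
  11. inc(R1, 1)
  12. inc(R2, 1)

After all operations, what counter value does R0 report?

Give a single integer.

Op 1: inc R0 by 3 -> R0=(3,0,0) value=3
Op 2: inc R0 by 2 -> R0=(5,0,0) value=5
Op 3: merge R2<->R0 -> R2=(5,0,0) R0=(5,0,0)
Op 4: inc R1 by 5 -> R1=(0,5,0) value=5
Op 5: inc R2 by 3 -> R2=(5,0,3) value=8
Op 6: merge R0<->R2 -> R0=(5,0,3) R2=(5,0,3)
Op 7: merge R2<->R0 -> R2=(5,0,3) R0=(5,0,3)
Op 8: merge R2<->R1 -> R2=(5,5,3) R1=(5,5,3)
Op 9: merge R0<->R1 -> R0=(5,5,3) R1=(5,5,3)
Op 10: merge R2<->R0 -> R2=(5,5,3) R0=(5,5,3)
Op 11: inc R1 by 1 -> R1=(5,6,3) value=14
Op 12: inc R2 by 1 -> R2=(5,5,4) value=14

Answer: 13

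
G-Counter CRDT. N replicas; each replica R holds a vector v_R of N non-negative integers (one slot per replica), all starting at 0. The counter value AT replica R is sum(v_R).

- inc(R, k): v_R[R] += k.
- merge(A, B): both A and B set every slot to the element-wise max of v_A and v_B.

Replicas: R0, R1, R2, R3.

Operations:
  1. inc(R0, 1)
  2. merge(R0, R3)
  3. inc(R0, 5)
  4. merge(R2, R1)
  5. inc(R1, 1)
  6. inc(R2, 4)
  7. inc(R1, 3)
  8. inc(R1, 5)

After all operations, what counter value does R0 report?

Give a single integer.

Op 1: inc R0 by 1 -> R0=(1,0,0,0) value=1
Op 2: merge R0<->R3 -> R0=(1,0,0,0) R3=(1,0,0,0)
Op 3: inc R0 by 5 -> R0=(6,0,0,0) value=6
Op 4: merge R2<->R1 -> R2=(0,0,0,0) R1=(0,0,0,0)
Op 5: inc R1 by 1 -> R1=(0,1,0,0) value=1
Op 6: inc R2 by 4 -> R2=(0,0,4,0) value=4
Op 7: inc R1 by 3 -> R1=(0,4,0,0) value=4
Op 8: inc R1 by 5 -> R1=(0,9,0,0) value=9

Answer: 6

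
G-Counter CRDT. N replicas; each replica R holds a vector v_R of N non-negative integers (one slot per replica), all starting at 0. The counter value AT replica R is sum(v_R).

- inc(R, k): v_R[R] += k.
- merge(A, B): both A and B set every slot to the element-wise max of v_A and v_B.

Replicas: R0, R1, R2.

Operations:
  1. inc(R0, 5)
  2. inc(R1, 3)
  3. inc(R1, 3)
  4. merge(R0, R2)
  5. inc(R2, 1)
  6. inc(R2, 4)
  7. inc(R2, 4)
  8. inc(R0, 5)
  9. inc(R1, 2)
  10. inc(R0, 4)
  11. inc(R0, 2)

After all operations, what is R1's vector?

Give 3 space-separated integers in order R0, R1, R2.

Answer: 0 8 0

Derivation:
Op 1: inc R0 by 5 -> R0=(5,0,0) value=5
Op 2: inc R1 by 3 -> R1=(0,3,0) value=3
Op 3: inc R1 by 3 -> R1=(0,6,0) value=6
Op 4: merge R0<->R2 -> R0=(5,0,0) R2=(5,0,0)
Op 5: inc R2 by 1 -> R2=(5,0,1) value=6
Op 6: inc R2 by 4 -> R2=(5,0,5) value=10
Op 7: inc R2 by 4 -> R2=(5,0,9) value=14
Op 8: inc R0 by 5 -> R0=(10,0,0) value=10
Op 9: inc R1 by 2 -> R1=(0,8,0) value=8
Op 10: inc R0 by 4 -> R0=(14,0,0) value=14
Op 11: inc R0 by 2 -> R0=(16,0,0) value=16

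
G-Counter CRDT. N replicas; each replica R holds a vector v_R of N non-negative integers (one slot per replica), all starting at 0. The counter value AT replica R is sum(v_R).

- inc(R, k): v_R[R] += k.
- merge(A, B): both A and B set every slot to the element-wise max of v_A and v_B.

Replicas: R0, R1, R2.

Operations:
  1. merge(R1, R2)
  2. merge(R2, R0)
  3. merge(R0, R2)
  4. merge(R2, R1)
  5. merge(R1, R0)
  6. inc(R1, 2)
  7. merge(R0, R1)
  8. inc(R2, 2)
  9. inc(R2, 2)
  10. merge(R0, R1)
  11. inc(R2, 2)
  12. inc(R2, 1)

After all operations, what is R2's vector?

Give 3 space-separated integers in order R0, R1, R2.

Op 1: merge R1<->R2 -> R1=(0,0,0) R2=(0,0,0)
Op 2: merge R2<->R0 -> R2=(0,0,0) R0=(0,0,0)
Op 3: merge R0<->R2 -> R0=(0,0,0) R2=(0,0,0)
Op 4: merge R2<->R1 -> R2=(0,0,0) R1=(0,0,0)
Op 5: merge R1<->R0 -> R1=(0,0,0) R0=(0,0,0)
Op 6: inc R1 by 2 -> R1=(0,2,0) value=2
Op 7: merge R0<->R1 -> R0=(0,2,0) R1=(0,2,0)
Op 8: inc R2 by 2 -> R2=(0,0,2) value=2
Op 9: inc R2 by 2 -> R2=(0,0,4) value=4
Op 10: merge R0<->R1 -> R0=(0,2,0) R1=(0,2,0)
Op 11: inc R2 by 2 -> R2=(0,0,6) value=6
Op 12: inc R2 by 1 -> R2=(0,0,7) value=7

Answer: 0 0 7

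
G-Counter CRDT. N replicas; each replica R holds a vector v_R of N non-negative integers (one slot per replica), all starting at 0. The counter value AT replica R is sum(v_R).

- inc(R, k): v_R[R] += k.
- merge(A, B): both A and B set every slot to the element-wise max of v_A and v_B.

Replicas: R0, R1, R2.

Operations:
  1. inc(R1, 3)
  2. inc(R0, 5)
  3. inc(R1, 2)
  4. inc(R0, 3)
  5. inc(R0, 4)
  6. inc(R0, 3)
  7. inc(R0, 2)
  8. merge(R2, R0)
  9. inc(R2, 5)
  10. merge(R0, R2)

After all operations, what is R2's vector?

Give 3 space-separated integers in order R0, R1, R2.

Op 1: inc R1 by 3 -> R1=(0,3,0) value=3
Op 2: inc R0 by 5 -> R0=(5,0,0) value=5
Op 3: inc R1 by 2 -> R1=(0,5,0) value=5
Op 4: inc R0 by 3 -> R0=(8,0,0) value=8
Op 5: inc R0 by 4 -> R0=(12,0,0) value=12
Op 6: inc R0 by 3 -> R0=(15,0,0) value=15
Op 7: inc R0 by 2 -> R0=(17,0,0) value=17
Op 8: merge R2<->R0 -> R2=(17,0,0) R0=(17,0,0)
Op 9: inc R2 by 5 -> R2=(17,0,5) value=22
Op 10: merge R0<->R2 -> R0=(17,0,5) R2=(17,0,5)

Answer: 17 0 5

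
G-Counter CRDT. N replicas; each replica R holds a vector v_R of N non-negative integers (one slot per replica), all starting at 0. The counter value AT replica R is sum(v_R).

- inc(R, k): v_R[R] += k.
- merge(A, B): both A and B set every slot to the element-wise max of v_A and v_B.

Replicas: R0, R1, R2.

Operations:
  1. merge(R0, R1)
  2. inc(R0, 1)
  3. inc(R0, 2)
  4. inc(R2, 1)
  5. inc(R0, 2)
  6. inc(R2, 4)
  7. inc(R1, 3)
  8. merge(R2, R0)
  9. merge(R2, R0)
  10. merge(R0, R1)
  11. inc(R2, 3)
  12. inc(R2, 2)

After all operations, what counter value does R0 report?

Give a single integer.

Op 1: merge R0<->R1 -> R0=(0,0,0) R1=(0,0,0)
Op 2: inc R0 by 1 -> R0=(1,0,0) value=1
Op 3: inc R0 by 2 -> R0=(3,0,0) value=3
Op 4: inc R2 by 1 -> R2=(0,0,1) value=1
Op 5: inc R0 by 2 -> R0=(5,0,0) value=5
Op 6: inc R2 by 4 -> R2=(0,0,5) value=5
Op 7: inc R1 by 3 -> R1=(0,3,0) value=3
Op 8: merge R2<->R0 -> R2=(5,0,5) R0=(5,0,5)
Op 9: merge R2<->R0 -> R2=(5,0,5) R0=(5,0,5)
Op 10: merge R0<->R1 -> R0=(5,3,5) R1=(5,3,5)
Op 11: inc R2 by 3 -> R2=(5,0,8) value=13
Op 12: inc R2 by 2 -> R2=(5,0,10) value=15

Answer: 13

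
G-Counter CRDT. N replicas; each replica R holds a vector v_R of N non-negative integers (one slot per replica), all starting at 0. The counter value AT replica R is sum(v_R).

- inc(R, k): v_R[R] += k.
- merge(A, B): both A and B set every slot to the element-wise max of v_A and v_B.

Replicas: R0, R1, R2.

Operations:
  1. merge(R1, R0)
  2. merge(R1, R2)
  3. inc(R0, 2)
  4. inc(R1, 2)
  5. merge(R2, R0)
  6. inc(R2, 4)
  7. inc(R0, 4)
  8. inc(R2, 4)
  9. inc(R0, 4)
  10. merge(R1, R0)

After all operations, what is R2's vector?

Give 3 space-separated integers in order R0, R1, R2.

Op 1: merge R1<->R0 -> R1=(0,0,0) R0=(0,0,0)
Op 2: merge R1<->R2 -> R1=(0,0,0) R2=(0,0,0)
Op 3: inc R0 by 2 -> R0=(2,0,0) value=2
Op 4: inc R1 by 2 -> R1=(0,2,0) value=2
Op 5: merge R2<->R0 -> R2=(2,0,0) R0=(2,0,0)
Op 6: inc R2 by 4 -> R2=(2,0,4) value=6
Op 7: inc R0 by 4 -> R0=(6,0,0) value=6
Op 8: inc R2 by 4 -> R2=(2,0,8) value=10
Op 9: inc R0 by 4 -> R0=(10,0,0) value=10
Op 10: merge R1<->R0 -> R1=(10,2,0) R0=(10,2,0)

Answer: 2 0 8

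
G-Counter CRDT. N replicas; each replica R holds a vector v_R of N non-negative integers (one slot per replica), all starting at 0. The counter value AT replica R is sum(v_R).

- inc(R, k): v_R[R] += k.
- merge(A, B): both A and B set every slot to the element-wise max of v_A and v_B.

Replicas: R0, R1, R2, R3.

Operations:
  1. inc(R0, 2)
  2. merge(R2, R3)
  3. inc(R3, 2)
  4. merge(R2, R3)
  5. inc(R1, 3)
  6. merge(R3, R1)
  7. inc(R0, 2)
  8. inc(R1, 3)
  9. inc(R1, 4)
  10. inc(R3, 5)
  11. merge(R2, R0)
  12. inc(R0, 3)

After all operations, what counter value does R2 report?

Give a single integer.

Op 1: inc R0 by 2 -> R0=(2,0,0,0) value=2
Op 2: merge R2<->R3 -> R2=(0,0,0,0) R3=(0,0,0,0)
Op 3: inc R3 by 2 -> R3=(0,0,0,2) value=2
Op 4: merge R2<->R3 -> R2=(0,0,0,2) R3=(0,0,0,2)
Op 5: inc R1 by 3 -> R1=(0,3,0,0) value=3
Op 6: merge R3<->R1 -> R3=(0,3,0,2) R1=(0,3,0,2)
Op 7: inc R0 by 2 -> R0=(4,0,0,0) value=4
Op 8: inc R1 by 3 -> R1=(0,6,0,2) value=8
Op 9: inc R1 by 4 -> R1=(0,10,0,2) value=12
Op 10: inc R3 by 5 -> R3=(0,3,0,7) value=10
Op 11: merge R2<->R0 -> R2=(4,0,0,2) R0=(4,0,0,2)
Op 12: inc R0 by 3 -> R0=(7,0,0,2) value=9

Answer: 6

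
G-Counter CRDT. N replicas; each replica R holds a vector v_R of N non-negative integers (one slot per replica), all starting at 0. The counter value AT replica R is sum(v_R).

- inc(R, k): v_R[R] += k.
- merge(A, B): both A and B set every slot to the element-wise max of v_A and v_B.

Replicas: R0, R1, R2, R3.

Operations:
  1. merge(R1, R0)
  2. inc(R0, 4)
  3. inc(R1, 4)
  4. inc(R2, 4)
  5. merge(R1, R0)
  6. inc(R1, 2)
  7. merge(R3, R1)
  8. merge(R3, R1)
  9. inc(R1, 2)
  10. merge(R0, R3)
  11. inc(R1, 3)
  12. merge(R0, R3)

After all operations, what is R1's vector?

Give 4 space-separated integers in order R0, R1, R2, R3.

Answer: 4 11 0 0

Derivation:
Op 1: merge R1<->R0 -> R1=(0,0,0,0) R0=(0,0,0,0)
Op 2: inc R0 by 4 -> R0=(4,0,0,0) value=4
Op 3: inc R1 by 4 -> R1=(0,4,0,0) value=4
Op 4: inc R2 by 4 -> R2=(0,0,4,0) value=4
Op 5: merge R1<->R0 -> R1=(4,4,0,0) R0=(4,4,0,0)
Op 6: inc R1 by 2 -> R1=(4,6,0,0) value=10
Op 7: merge R3<->R1 -> R3=(4,6,0,0) R1=(4,6,0,0)
Op 8: merge R3<->R1 -> R3=(4,6,0,0) R1=(4,6,0,0)
Op 9: inc R1 by 2 -> R1=(4,8,0,0) value=12
Op 10: merge R0<->R3 -> R0=(4,6,0,0) R3=(4,6,0,0)
Op 11: inc R1 by 3 -> R1=(4,11,0,0) value=15
Op 12: merge R0<->R3 -> R0=(4,6,0,0) R3=(4,6,0,0)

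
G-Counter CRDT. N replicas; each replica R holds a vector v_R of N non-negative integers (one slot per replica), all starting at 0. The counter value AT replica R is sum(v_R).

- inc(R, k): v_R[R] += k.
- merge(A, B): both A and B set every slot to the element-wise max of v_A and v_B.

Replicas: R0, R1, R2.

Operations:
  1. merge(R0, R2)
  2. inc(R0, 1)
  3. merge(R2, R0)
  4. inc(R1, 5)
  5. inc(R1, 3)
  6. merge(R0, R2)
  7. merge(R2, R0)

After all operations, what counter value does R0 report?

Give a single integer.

Op 1: merge R0<->R2 -> R0=(0,0,0) R2=(0,0,0)
Op 2: inc R0 by 1 -> R0=(1,0,0) value=1
Op 3: merge R2<->R0 -> R2=(1,0,0) R0=(1,0,0)
Op 4: inc R1 by 5 -> R1=(0,5,0) value=5
Op 5: inc R1 by 3 -> R1=(0,8,0) value=8
Op 6: merge R0<->R2 -> R0=(1,0,0) R2=(1,0,0)
Op 7: merge R2<->R0 -> R2=(1,0,0) R0=(1,0,0)

Answer: 1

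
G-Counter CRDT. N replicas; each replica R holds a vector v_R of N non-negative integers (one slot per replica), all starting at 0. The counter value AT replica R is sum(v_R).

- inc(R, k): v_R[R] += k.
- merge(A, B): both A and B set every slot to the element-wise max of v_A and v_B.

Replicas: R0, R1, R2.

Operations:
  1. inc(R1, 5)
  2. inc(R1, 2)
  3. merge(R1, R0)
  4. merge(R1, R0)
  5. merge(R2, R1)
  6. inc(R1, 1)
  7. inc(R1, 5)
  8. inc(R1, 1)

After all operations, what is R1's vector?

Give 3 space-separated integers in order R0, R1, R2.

Answer: 0 14 0

Derivation:
Op 1: inc R1 by 5 -> R1=(0,5,0) value=5
Op 2: inc R1 by 2 -> R1=(0,7,0) value=7
Op 3: merge R1<->R0 -> R1=(0,7,0) R0=(0,7,0)
Op 4: merge R1<->R0 -> R1=(0,7,0) R0=(0,7,0)
Op 5: merge R2<->R1 -> R2=(0,7,0) R1=(0,7,0)
Op 6: inc R1 by 1 -> R1=(0,8,0) value=8
Op 7: inc R1 by 5 -> R1=(0,13,0) value=13
Op 8: inc R1 by 1 -> R1=(0,14,0) value=14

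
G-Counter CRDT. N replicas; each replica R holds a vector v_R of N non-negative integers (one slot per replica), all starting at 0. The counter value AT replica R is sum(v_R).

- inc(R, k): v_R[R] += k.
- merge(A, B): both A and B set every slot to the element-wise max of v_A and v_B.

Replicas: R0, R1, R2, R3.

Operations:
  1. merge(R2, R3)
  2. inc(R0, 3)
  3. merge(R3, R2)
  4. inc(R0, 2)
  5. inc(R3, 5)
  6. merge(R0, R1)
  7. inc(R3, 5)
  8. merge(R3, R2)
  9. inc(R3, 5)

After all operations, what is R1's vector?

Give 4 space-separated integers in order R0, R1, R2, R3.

Answer: 5 0 0 0

Derivation:
Op 1: merge R2<->R3 -> R2=(0,0,0,0) R3=(0,0,0,0)
Op 2: inc R0 by 3 -> R0=(3,0,0,0) value=3
Op 3: merge R3<->R2 -> R3=(0,0,0,0) R2=(0,0,0,0)
Op 4: inc R0 by 2 -> R0=(5,0,0,0) value=5
Op 5: inc R3 by 5 -> R3=(0,0,0,5) value=5
Op 6: merge R0<->R1 -> R0=(5,0,0,0) R1=(5,0,0,0)
Op 7: inc R3 by 5 -> R3=(0,0,0,10) value=10
Op 8: merge R3<->R2 -> R3=(0,0,0,10) R2=(0,0,0,10)
Op 9: inc R3 by 5 -> R3=(0,0,0,15) value=15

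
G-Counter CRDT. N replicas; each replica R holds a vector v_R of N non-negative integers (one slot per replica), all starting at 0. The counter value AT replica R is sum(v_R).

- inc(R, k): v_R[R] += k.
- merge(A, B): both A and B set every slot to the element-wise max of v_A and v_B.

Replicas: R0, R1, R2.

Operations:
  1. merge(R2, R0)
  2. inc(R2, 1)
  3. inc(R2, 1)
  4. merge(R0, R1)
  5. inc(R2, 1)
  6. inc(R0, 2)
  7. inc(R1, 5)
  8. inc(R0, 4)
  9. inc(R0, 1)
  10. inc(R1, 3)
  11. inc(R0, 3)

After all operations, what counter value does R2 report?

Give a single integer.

Answer: 3

Derivation:
Op 1: merge R2<->R0 -> R2=(0,0,0) R0=(0,0,0)
Op 2: inc R2 by 1 -> R2=(0,0,1) value=1
Op 3: inc R2 by 1 -> R2=(0,0,2) value=2
Op 4: merge R0<->R1 -> R0=(0,0,0) R1=(0,0,0)
Op 5: inc R2 by 1 -> R2=(0,0,3) value=3
Op 6: inc R0 by 2 -> R0=(2,0,0) value=2
Op 7: inc R1 by 5 -> R1=(0,5,0) value=5
Op 8: inc R0 by 4 -> R0=(6,0,0) value=6
Op 9: inc R0 by 1 -> R0=(7,0,0) value=7
Op 10: inc R1 by 3 -> R1=(0,8,0) value=8
Op 11: inc R0 by 3 -> R0=(10,0,0) value=10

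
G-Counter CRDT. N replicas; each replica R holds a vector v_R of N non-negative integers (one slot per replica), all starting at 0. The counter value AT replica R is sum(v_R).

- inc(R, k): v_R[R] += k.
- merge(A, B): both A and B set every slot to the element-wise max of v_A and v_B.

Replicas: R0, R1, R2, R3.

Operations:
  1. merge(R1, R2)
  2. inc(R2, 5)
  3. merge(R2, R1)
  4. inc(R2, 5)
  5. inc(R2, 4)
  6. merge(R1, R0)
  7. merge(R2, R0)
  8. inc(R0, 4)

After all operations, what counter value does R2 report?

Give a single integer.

Answer: 14

Derivation:
Op 1: merge R1<->R2 -> R1=(0,0,0,0) R2=(0,0,0,0)
Op 2: inc R2 by 5 -> R2=(0,0,5,0) value=5
Op 3: merge R2<->R1 -> R2=(0,0,5,0) R1=(0,0,5,0)
Op 4: inc R2 by 5 -> R2=(0,0,10,0) value=10
Op 5: inc R2 by 4 -> R2=(0,0,14,0) value=14
Op 6: merge R1<->R0 -> R1=(0,0,5,0) R0=(0,0,5,0)
Op 7: merge R2<->R0 -> R2=(0,0,14,0) R0=(0,0,14,0)
Op 8: inc R0 by 4 -> R0=(4,0,14,0) value=18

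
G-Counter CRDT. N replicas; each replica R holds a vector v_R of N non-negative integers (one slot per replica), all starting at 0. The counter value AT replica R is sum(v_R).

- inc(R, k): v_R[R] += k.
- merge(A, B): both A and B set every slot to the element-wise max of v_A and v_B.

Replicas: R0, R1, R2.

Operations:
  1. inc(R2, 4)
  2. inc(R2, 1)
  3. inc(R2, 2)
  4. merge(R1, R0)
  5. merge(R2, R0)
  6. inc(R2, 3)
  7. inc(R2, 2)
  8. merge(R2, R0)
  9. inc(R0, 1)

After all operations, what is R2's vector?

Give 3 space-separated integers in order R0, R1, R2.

Op 1: inc R2 by 4 -> R2=(0,0,4) value=4
Op 2: inc R2 by 1 -> R2=(0,0,5) value=5
Op 3: inc R2 by 2 -> R2=(0,0,7) value=7
Op 4: merge R1<->R0 -> R1=(0,0,0) R0=(0,0,0)
Op 5: merge R2<->R0 -> R2=(0,0,7) R0=(0,0,7)
Op 6: inc R2 by 3 -> R2=(0,0,10) value=10
Op 7: inc R2 by 2 -> R2=(0,0,12) value=12
Op 8: merge R2<->R0 -> R2=(0,0,12) R0=(0,0,12)
Op 9: inc R0 by 1 -> R0=(1,0,12) value=13

Answer: 0 0 12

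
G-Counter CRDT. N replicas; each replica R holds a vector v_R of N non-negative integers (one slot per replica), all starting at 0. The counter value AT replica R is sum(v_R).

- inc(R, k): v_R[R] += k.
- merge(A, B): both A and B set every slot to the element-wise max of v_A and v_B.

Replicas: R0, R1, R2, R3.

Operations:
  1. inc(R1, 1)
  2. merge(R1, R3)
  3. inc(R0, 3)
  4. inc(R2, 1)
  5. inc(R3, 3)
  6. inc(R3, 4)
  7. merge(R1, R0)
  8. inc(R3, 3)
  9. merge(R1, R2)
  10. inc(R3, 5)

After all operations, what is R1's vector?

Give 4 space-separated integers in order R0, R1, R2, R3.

Answer: 3 1 1 0

Derivation:
Op 1: inc R1 by 1 -> R1=(0,1,0,0) value=1
Op 2: merge R1<->R3 -> R1=(0,1,0,0) R3=(0,1,0,0)
Op 3: inc R0 by 3 -> R0=(3,0,0,0) value=3
Op 4: inc R2 by 1 -> R2=(0,0,1,0) value=1
Op 5: inc R3 by 3 -> R3=(0,1,0,3) value=4
Op 6: inc R3 by 4 -> R3=(0,1,0,7) value=8
Op 7: merge R1<->R0 -> R1=(3,1,0,0) R0=(3,1,0,0)
Op 8: inc R3 by 3 -> R3=(0,1,0,10) value=11
Op 9: merge R1<->R2 -> R1=(3,1,1,0) R2=(3,1,1,0)
Op 10: inc R3 by 5 -> R3=(0,1,0,15) value=16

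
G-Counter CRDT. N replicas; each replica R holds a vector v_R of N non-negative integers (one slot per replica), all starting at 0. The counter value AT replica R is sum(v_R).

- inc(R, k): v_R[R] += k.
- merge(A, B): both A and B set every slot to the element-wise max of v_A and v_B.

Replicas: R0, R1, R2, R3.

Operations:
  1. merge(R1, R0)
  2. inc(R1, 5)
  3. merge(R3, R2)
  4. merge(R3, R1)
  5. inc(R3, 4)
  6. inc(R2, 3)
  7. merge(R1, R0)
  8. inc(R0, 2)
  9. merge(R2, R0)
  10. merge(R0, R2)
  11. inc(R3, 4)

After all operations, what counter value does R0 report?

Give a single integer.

Answer: 10

Derivation:
Op 1: merge R1<->R0 -> R1=(0,0,0,0) R0=(0,0,0,0)
Op 2: inc R1 by 5 -> R1=(0,5,0,0) value=5
Op 3: merge R3<->R2 -> R3=(0,0,0,0) R2=(0,0,0,0)
Op 4: merge R3<->R1 -> R3=(0,5,0,0) R1=(0,5,0,0)
Op 5: inc R3 by 4 -> R3=(0,5,0,4) value=9
Op 6: inc R2 by 3 -> R2=(0,0,3,0) value=3
Op 7: merge R1<->R0 -> R1=(0,5,0,0) R0=(0,5,0,0)
Op 8: inc R0 by 2 -> R0=(2,5,0,0) value=7
Op 9: merge R2<->R0 -> R2=(2,5,3,0) R0=(2,5,3,0)
Op 10: merge R0<->R2 -> R0=(2,5,3,0) R2=(2,5,3,0)
Op 11: inc R3 by 4 -> R3=(0,5,0,8) value=13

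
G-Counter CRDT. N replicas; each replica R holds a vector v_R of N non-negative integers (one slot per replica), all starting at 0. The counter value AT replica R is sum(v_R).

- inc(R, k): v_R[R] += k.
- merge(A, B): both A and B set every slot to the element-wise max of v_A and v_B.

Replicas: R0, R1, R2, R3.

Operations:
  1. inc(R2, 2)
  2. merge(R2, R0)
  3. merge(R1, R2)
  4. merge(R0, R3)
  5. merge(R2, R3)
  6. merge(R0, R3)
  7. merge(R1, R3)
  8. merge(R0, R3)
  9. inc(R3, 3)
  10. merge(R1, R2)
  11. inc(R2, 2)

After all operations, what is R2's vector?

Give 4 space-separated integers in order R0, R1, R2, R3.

Op 1: inc R2 by 2 -> R2=(0,0,2,0) value=2
Op 2: merge R2<->R0 -> R2=(0,0,2,0) R0=(0,0,2,0)
Op 3: merge R1<->R2 -> R1=(0,0,2,0) R2=(0,0,2,0)
Op 4: merge R0<->R3 -> R0=(0,0,2,0) R3=(0,0,2,0)
Op 5: merge R2<->R3 -> R2=(0,0,2,0) R3=(0,0,2,0)
Op 6: merge R0<->R3 -> R0=(0,0,2,0) R3=(0,0,2,0)
Op 7: merge R1<->R3 -> R1=(0,0,2,0) R3=(0,0,2,0)
Op 8: merge R0<->R3 -> R0=(0,0,2,0) R3=(0,0,2,0)
Op 9: inc R3 by 3 -> R3=(0,0,2,3) value=5
Op 10: merge R1<->R2 -> R1=(0,0,2,0) R2=(0,0,2,0)
Op 11: inc R2 by 2 -> R2=(0,0,4,0) value=4

Answer: 0 0 4 0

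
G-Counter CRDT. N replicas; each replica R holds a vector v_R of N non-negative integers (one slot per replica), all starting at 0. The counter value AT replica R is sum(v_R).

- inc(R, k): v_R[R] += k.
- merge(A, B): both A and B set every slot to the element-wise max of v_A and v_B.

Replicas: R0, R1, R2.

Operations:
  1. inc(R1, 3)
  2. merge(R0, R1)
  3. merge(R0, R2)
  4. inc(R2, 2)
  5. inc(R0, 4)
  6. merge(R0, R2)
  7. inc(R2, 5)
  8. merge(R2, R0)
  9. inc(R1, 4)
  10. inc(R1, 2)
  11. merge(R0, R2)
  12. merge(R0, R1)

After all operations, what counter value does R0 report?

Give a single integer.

Answer: 20

Derivation:
Op 1: inc R1 by 3 -> R1=(0,3,0) value=3
Op 2: merge R0<->R1 -> R0=(0,3,0) R1=(0,3,0)
Op 3: merge R0<->R2 -> R0=(0,3,0) R2=(0,3,0)
Op 4: inc R2 by 2 -> R2=(0,3,2) value=5
Op 5: inc R0 by 4 -> R0=(4,3,0) value=7
Op 6: merge R0<->R2 -> R0=(4,3,2) R2=(4,3,2)
Op 7: inc R2 by 5 -> R2=(4,3,7) value=14
Op 8: merge R2<->R0 -> R2=(4,3,7) R0=(4,3,7)
Op 9: inc R1 by 4 -> R1=(0,7,0) value=7
Op 10: inc R1 by 2 -> R1=(0,9,0) value=9
Op 11: merge R0<->R2 -> R0=(4,3,7) R2=(4,3,7)
Op 12: merge R0<->R1 -> R0=(4,9,7) R1=(4,9,7)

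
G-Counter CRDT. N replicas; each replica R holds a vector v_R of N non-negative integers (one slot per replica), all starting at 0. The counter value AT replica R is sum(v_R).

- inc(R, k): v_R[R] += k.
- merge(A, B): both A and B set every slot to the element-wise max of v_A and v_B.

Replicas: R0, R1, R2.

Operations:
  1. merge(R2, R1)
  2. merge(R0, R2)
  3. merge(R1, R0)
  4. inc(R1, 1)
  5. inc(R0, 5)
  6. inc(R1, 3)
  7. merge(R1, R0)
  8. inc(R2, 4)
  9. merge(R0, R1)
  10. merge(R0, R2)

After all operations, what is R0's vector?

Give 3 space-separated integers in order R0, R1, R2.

Answer: 5 4 4

Derivation:
Op 1: merge R2<->R1 -> R2=(0,0,0) R1=(0,0,0)
Op 2: merge R0<->R2 -> R0=(0,0,0) R2=(0,0,0)
Op 3: merge R1<->R0 -> R1=(0,0,0) R0=(0,0,0)
Op 4: inc R1 by 1 -> R1=(0,1,0) value=1
Op 5: inc R0 by 5 -> R0=(5,0,0) value=5
Op 6: inc R1 by 3 -> R1=(0,4,0) value=4
Op 7: merge R1<->R0 -> R1=(5,4,0) R0=(5,4,0)
Op 8: inc R2 by 4 -> R2=(0,0,4) value=4
Op 9: merge R0<->R1 -> R0=(5,4,0) R1=(5,4,0)
Op 10: merge R0<->R2 -> R0=(5,4,4) R2=(5,4,4)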